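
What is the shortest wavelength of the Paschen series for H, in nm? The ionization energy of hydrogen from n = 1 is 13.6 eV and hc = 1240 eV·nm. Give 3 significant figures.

The Paschen series has lower level n_f = 3; the series limit corresponds to n_i → ∞.
ΔE_max = 13.6 × 1 / 3² = 1.511 eV.
λ_min = 1240 / 1.511 = 821 nm.

821 nm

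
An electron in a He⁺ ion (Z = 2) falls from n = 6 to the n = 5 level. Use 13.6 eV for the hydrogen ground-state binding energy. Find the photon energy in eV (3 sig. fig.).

0.665 eV

The Bohr energies scale as Z², so for Z = 2: E_n = −54.40/n² eV.
E_6 = −54.40/36 = −1.511 eV and E_5 = −54.40/25 = −2.176 eV.
The photon energy is |E_6 − E_5| = 0.665 eV.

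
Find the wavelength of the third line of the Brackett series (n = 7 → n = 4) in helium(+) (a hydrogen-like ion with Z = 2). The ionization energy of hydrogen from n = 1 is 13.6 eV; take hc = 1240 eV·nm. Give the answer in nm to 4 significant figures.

541.5 nm

The Brackett series terminates on n_f = 4; the third line has n_i = 4+3 = 7.
ΔE = 54.40 × (1/4² − 1/7²) = 2.290 eV.
λ = 1240 / 2.290 = 541.5 nm.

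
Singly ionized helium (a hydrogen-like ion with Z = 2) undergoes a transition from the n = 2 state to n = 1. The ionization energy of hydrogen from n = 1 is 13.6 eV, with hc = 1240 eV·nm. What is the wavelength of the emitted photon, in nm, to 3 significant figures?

For Z = 2 the level energies scale as Z², so the effective Rydberg energy is 13.6 × 4 = 54.40 eV.
ΔE = 54.40 × (1/1² − 1/2²) = 54.40 × 0.7500 = 40.80 eV.
λ = hc/ΔE = 1240 / 40.80 = 30.4 nm.

30.4 nm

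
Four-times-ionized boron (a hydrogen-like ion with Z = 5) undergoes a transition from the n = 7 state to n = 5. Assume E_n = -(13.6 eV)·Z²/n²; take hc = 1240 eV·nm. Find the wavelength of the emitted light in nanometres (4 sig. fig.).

For Z = 5 the level energies scale as Z², so the effective Rydberg energy is 13.6 × 25 = 340.0 eV.
ΔE = 340.0 × (1/5² − 1/7²) = 340.0 × 0.01959 = 6.661 eV.
λ = hc/ΔE = 1240 / 6.661 = 186.2 nm.

186.2 nm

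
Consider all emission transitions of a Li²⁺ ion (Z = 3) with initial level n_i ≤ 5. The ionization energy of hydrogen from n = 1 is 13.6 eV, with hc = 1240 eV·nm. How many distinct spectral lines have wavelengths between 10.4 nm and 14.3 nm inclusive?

Enumerate all n_i → n_f pairs with 1 ≤ n_f < n_i ≤ 5 and compute λ = 1240 / [13.6·9·(1/n_f² − 1/n_i²)].
Lines falling in [10.4, 14.3] nm: 5→1 (10.55 nm), 4→1 (10.81 nm), 3→1 (11.40 nm), 2→1 (13.51 nm).

4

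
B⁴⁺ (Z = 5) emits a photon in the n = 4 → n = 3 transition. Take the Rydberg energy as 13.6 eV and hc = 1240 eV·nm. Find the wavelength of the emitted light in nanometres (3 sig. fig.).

75.0 nm

For Z = 5 the level energies scale as Z², so the effective Rydberg energy is 13.6 × 25 = 340.0 eV.
ΔE = 340.0 × (1/3² − 1/4²) = 340.0 × 0.04861 = 16.53 eV.
λ = hc/ΔE = 1240 / 16.53 = 75.0 nm.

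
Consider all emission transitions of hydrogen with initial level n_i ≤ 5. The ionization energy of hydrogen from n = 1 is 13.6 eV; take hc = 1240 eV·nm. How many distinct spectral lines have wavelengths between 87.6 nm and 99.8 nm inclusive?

2

Enumerate all n_i → n_f pairs with 1 ≤ n_f < n_i ≤ 5 and compute λ = 1240 / [13.6·1·(1/n_f² − 1/n_i²)].
Lines falling in [87.6, 99.8] nm: 5→1 (94.98 nm), 4→1 (97.25 nm).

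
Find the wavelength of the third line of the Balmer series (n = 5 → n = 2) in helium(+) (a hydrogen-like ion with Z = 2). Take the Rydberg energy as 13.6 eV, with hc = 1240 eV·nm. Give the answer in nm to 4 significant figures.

108.5 nm

The Balmer series terminates on n_f = 2; the third line has n_i = 2+3 = 5.
ΔE = 54.40 × (1/2² − 1/5²) = 11.42 eV.
λ = 1240 / 11.42 = 108.5 nm.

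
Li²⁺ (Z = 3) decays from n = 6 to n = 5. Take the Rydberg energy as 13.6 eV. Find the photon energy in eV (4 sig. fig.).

1.496 eV

The Bohr energies scale as Z², so for Z = 3: E_n = −122.4/n² eV.
E_6 = −122.4/36 = −3.400 eV and E_5 = −122.4/25 = −4.896 eV.
The photon energy is |E_6 − E_5| = 1.496 eV.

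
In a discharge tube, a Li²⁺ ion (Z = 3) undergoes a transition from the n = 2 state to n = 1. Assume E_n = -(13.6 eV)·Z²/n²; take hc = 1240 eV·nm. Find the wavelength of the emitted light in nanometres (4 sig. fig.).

13.51 nm

For Z = 3 the level energies scale as Z², so the effective Rydberg energy is 13.6 × 9 = 122.4 eV.
ΔE = 122.4 × (1/1² − 1/2²) = 122.4 × 0.7500 = 91.80 eV.
λ = hc/ΔE = 1240 / 91.80 = 13.51 nm.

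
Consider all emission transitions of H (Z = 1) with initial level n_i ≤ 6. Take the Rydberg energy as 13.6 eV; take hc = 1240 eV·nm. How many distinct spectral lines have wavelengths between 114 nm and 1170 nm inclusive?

Enumerate all n_i → n_f pairs with 1 ≤ n_f < n_i ≤ 6 and compute λ = 1240 / [13.6·1·(1/n_f² − 1/n_i²)].
Lines falling in [114, 1170] nm: 2→1 (121.6 nm), 6→2 (410.3 nm), 5→2 (434.2 nm), 4→2 (486.3 nm), 3→2 (656.5 nm), 6→3 (1094 nm).

6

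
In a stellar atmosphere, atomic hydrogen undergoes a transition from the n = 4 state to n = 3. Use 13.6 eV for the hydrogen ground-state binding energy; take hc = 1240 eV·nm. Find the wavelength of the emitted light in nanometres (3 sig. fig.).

1880 nm

ΔE = 13.60 × (1/3² − 1/4²) = 13.60 × 0.04861 = 0.6611 eV.
λ = hc/ΔE = 1240 / 0.6611 = 1880 nm.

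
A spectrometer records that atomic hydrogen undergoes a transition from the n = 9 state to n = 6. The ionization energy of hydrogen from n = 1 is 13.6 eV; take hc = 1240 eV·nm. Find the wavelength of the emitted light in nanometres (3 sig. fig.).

ΔE = 13.60 × (1/6² − 1/9²) = 13.60 × 0.01543 = 0.2099 eV.
λ = hc/ΔE = 1240 / 0.2099 = 5910 nm.

5910 nm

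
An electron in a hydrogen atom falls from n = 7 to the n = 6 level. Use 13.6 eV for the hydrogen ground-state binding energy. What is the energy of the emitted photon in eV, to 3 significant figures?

0.100 eV

E_7 = −13.60/49 = −0.2776 eV and E_6 = −13.60/36 = −0.3778 eV.
The photon energy is |E_7 − E_6| = 0.100 eV.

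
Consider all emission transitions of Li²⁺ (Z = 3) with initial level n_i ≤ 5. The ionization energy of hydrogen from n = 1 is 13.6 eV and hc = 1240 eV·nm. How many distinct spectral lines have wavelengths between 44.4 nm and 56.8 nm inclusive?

Enumerate all n_i → n_f pairs with 1 ≤ n_f < n_i ≤ 5 and compute λ = 1240 / [13.6·9·(1/n_f² − 1/n_i²)].
Lines falling in [44.4, 56.8] nm: 5→2 (48.24 nm), 4→2 (54.03 nm).

2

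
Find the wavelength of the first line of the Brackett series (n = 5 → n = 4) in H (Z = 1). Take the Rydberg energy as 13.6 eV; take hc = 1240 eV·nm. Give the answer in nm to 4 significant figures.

4052 nm

The Brackett series terminates on n_f = 4; the first line has n_i = 4+1 = 5.
ΔE = 13.60 × (1/4² − 1/5²) = 0.3060 eV.
λ = 1240 / 0.3060 = 4052 nm.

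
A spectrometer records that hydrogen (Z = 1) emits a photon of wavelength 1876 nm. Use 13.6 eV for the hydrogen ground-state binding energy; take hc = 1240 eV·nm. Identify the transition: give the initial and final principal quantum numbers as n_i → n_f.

The photon energy is ΔE = hc/λ = 1240 / 1876 = 0.6610 eV.
With Z = 1, ΔE = 13.60 × (1/n_f² − 1/n_i²), so 1/n_f² − 1/n_i² = 0.04860.
Trying n_f = 3 gives 1/n_i² = 0.06251, i.e. n_i ≈ 4; this pair matches.

n_i = 4, n_f = 3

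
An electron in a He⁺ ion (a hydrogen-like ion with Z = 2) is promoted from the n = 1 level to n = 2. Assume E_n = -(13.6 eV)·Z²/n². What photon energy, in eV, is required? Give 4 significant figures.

40.80 eV

The Bohr energies scale as Z², so for Z = 2: E_n = −54.40/n² eV.
E_2 = −54.40/4 = −13.60 eV and E_1 = −54.40/1 = −54.40 eV.
The photon energy is |E_2 − E_1| = 40.80 eV.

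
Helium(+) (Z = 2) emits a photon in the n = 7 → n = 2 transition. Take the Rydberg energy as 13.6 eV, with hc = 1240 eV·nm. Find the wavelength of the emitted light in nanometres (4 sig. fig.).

99.28 nm

For Z = 2 the level energies scale as Z², so the effective Rydberg energy is 13.6 × 4 = 54.40 eV.
ΔE = 54.40 × (1/2² − 1/7²) = 54.40 × 0.2296 = 12.49 eV.
λ = hc/ΔE = 1240 / 12.49 = 99.28 nm.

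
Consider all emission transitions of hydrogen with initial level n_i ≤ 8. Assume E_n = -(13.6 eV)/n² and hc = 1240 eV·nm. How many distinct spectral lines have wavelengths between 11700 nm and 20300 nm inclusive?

2

Enumerate all n_i → n_f pairs with 1 ≤ n_f < n_i ≤ 8 and compute λ = 1240 / [13.6·1·(1/n_f² − 1/n_i²)].
Lines falling in [11700, 20300] nm: 7→6 (12370 nm), 8→7 (19060 nm).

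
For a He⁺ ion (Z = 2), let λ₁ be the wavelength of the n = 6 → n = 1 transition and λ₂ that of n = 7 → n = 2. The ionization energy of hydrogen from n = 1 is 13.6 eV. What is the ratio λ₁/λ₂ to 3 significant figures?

λ ∝ 1/ΔE ∝ 1/(1/n_f² − 1/n_i²), and the Z² and hc factors cancel in the ratio.
λ₁/λ₂ = (1/2² − 1/7²)/(1/1² − 1/6²) = 0.2296/0.9722 = 0.236.

0.236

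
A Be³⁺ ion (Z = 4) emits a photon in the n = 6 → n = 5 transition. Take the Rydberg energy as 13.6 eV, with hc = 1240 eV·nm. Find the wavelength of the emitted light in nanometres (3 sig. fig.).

466 nm

For Z = 4 the level energies scale as Z², so the effective Rydberg energy is 13.6 × 16 = 217.6 eV.
ΔE = 217.6 × (1/5² − 1/6²) = 217.6 × 0.01222 = 2.660 eV.
λ = hc/ΔE = 1240 / 2.660 = 466 nm.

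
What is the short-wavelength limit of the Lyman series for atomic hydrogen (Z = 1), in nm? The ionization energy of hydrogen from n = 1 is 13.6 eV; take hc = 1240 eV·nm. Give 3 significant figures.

The Lyman series has lower level n_f = 1; the series limit corresponds to n_i → ∞.
ΔE_max = 13.6 × 1 / 1² = 13.60 eV.
λ_min = 1240 / 13.60 = 91.2 nm.

91.2 nm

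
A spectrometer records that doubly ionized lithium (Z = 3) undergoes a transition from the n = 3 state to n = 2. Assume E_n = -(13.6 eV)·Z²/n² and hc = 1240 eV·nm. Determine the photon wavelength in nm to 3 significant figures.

For Z = 3 the level energies scale as Z², so the effective Rydberg energy is 13.6 × 9 = 122.4 eV.
ΔE = 122.4 × (1/2² − 1/3²) = 122.4 × 0.1389 = 17.00 eV.
λ = hc/ΔE = 1240 / 17.00 = 72.9 nm.

72.9 nm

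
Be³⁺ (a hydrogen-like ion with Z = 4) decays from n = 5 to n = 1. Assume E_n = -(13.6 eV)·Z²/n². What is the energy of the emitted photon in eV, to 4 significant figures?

The Bohr energies scale as Z², so for Z = 4: E_n = −217.6/n² eV.
E_5 = −217.6/25 = −8.704 eV and E_1 = −217.6/1 = −217.6 eV.
The photon energy is |E_5 − E_1| = 208.9 eV.

208.9 eV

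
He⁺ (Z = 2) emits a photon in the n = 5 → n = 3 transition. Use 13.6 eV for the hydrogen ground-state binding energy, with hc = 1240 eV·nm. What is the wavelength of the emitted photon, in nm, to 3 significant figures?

For Z = 2 the level energies scale as Z², so the effective Rydberg energy is 13.6 × 4 = 54.40 eV.
ΔE = 54.40 × (1/3² − 1/5²) = 54.40 × 0.07111 = 3.868 eV.
λ = hc/ΔE = 1240 / 3.868 = 321 nm.

321 nm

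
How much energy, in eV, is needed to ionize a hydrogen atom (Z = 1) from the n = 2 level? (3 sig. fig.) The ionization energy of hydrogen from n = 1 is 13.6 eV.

E_2 = −13.60/4 = −3.40 eV, so ionization (to E = 0) requires 3.40 eV.

3.40 eV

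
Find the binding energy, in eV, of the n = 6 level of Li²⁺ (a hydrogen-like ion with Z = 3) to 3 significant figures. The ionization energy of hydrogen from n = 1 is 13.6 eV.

3.40 eV

E_n = −13.6 Z²/n² = −122.4/n² eV for Z = 3.
E_6 = −122.4/36 = −3.40 eV, so ionization (to E = 0) requires 3.40 eV.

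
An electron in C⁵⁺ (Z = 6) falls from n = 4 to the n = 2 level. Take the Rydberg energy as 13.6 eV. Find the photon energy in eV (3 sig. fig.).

91.8 eV

The Bohr energies scale as Z², so for Z = 6: E_n = −489.6/n² eV.
E_4 = −489.6/16 = −30.60 eV and E_2 = −489.6/4 = −122.4 eV.
The photon energy is |E_4 − E_2| = 91.8 eV.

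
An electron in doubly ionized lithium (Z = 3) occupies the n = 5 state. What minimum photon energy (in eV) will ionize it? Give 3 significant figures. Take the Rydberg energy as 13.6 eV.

4.90 eV

E_n = −13.6 Z²/n² = −122.4/n² eV for Z = 3.
E_5 = −122.4/25 = −4.90 eV, so ionization (to E = 0) requires 4.90 eV.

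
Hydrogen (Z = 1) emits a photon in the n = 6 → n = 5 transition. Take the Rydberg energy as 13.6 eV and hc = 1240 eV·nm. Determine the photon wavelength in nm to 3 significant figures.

ΔE = 13.60 × (1/5² − 1/6²) = 13.60 × 0.01222 = 0.1662 eV.
λ = hc/ΔE = 1240 / 0.1662 = 7460 nm.
This line belongs to the Pfund series.

7460 nm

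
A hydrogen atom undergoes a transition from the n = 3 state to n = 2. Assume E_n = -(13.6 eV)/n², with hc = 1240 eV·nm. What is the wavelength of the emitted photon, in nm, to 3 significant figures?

656 nm

ΔE = 13.60 × (1/2² − 1/3²) = 13.60 × 0.1389 = 1.889 eV.
λ = hc/ΔE = 1240 / 1.889 = 656 nm.
This line belongs to the Balmer series.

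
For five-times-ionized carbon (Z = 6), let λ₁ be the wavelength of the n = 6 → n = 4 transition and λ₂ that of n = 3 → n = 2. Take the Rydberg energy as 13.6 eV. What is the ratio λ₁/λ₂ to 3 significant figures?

4.00

λ ∝ 1/ΔE ∝ 1/(1/n_f² − 1/n_i²), and the Z² and hc factors cancel in the ratio.
λ₁/λ₂ = (1/2² − 1/3²)/(1/4² − 1/6²) = 0.1389/0.03472 = 4.00.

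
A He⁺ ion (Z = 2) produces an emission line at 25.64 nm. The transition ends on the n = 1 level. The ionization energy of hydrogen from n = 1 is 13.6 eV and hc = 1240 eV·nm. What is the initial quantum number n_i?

The photon energy is ΔE = hc/λ = 1240 / 25.64 = 48.36 eV.
With Z = 2, ΔE = 54.40 × (1/n_f² − 1/n_i²), so 1/n_f² − 1/n_i² = 0.8890.
With n_f = 1: 1/n_i² = 1/1 − 0.8890 = 0.1110, so n_i ≈ 3.00.

n_i = 3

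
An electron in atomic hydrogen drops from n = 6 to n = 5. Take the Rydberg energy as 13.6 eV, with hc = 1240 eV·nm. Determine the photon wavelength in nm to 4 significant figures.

ΔE = 13.60 × (1/5² − 1/6²) = 13.60 × 0.01222 = 0.1662 eV.
λ = hc/ΔE = 1240 / 0.1662 = 7460 nm.
This line belongs to the Pfund series.

7460 nm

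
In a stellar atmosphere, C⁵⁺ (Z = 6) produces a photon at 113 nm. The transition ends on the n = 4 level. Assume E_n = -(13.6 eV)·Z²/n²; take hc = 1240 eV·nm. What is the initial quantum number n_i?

The photon energy is ΔE = hc/λ = 1240 / 113 = 10.97 eV.
With Z = 6, ΔE = 489.6 × (1/n_f² − 1/n_i²), so 1/n_f² − 1/n_i² = 0.02241.
With n_f = 4: 1/n_i² = 1/16 − 0.02241 = 0.04009, so n_i ≈ 4.99.

n_i = 5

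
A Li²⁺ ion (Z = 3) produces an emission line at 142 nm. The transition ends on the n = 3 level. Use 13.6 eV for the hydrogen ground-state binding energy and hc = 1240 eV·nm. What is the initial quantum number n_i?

The photon energy is ΔE = hc/λ = 1240 / 142 = 8.732 eV.
With Z = 3, ΔE = 122.4 × (1/n_f² − 1/n_i²), so 1/n_f² − 1/n_i² = 0.07134.
With n_f = 3: 1/n_i² = 1/9 − 0.07134 = 0.03977, so n_i ≈ 5.01.

n_i = 5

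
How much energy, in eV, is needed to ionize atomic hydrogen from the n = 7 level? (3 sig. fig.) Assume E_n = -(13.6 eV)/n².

0.278 eV

E_7 = −13.60/49 = −0.278 eV, so ionization (to E = 0) requires 0.278 eV.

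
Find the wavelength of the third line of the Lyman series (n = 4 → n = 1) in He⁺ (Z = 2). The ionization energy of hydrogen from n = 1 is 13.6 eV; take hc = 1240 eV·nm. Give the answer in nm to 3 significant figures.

24.3 nm

The Lyman series terminates on n_f = 1; the third line has n_i = 1+3 = 4.
ΔE = 54.40 × (1/1² − 1/4²) = 51.00 eV.
λ = 1240 / 51.00 = 24.3 nm.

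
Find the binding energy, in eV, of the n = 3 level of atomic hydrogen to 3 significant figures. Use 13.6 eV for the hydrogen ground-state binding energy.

1.51 eV

E_3 = −13.60/9 = −1.51 eV, so ionization (to E = 0) requires 1.51 eV.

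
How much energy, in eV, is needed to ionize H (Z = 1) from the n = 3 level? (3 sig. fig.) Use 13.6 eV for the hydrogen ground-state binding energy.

1.51 eV

E_3 = −13.60/9 = −1.51 eV, so ionization (to E = 0) requires 1.51 eV.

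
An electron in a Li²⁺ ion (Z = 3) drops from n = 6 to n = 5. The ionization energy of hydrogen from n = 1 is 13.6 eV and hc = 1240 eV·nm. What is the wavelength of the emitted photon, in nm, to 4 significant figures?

For Z = 3 the level energies scale as Z², so the effective Rydberg energy is 13.6 × 9 = 122.4 eV.
ΔE = 122.4 × (1/5² − 1/6²) = 122.4 × 0.01222 = 1.496 eV.
λ = hc/ΔE = 1240 / 1.496 = 828.9 nm.

828.9 nm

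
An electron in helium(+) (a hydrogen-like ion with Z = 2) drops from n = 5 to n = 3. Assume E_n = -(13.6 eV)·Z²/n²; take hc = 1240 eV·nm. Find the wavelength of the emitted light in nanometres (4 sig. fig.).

320.5 nm

For Z = 2 the level energies scale as Z², so the effective Rydberg energy is 13.6 × 4 = 54.40 eV.
ΔE = 54.40 × (1/3² − 1/5²) = 54.40 × 0.07111 = 3.868 eV.
λ = hc/ΔE = 1240 / 3.868 = 320.5 nm.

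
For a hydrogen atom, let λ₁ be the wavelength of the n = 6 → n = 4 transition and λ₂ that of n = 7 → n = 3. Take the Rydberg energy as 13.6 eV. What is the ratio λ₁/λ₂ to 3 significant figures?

λ ∝ 1/ΔE ∝ 1/(1/n_f² − 1/n_i²), and the Z² and hc factors cancel in the ratio.
λ₁/λ₂ = (1/3² − 1/7²)/(1/4² − 1/6²) = 0.09070/0.03472 = 2.61.

2.61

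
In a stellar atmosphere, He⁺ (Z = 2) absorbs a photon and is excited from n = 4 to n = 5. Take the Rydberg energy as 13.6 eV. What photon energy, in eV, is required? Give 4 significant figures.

1.224 eV

The Bohr energies scale as Z², so for Z = 2: E_n = −54.40/n² eV.
E_5 = −54.40/25 = −2.176 eV and E_4 = −54.40/16 = −3.400 eV.
The photon energy is |E_5 − E_4| = 1.224 eV.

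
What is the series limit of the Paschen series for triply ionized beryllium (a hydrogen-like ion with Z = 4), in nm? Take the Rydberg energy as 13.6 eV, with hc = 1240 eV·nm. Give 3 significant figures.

The Paschen series has lower level n_f = 3; the series limit corresponds to n_i → ∞.
ΔE_max = 13.6 × 16 / 3² = 24.18 eV.
λ_min = 1240 / 24.18 = 51.3 nm.

51.3 nm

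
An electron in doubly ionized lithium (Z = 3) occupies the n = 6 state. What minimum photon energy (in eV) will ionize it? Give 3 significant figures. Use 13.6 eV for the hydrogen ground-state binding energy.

E_n = −13.6 Z²/n² = −122.4/n² eV for Z = 3.
E_6 = −122.4/36 = −3.40 eV, so ionization (to E = 0) requires 3.40 eV.

3.40 eV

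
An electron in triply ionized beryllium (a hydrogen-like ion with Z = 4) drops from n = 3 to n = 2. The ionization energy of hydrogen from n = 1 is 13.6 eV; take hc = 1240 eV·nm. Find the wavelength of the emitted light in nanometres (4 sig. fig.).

41.03 nm

For Z = 4 the level energies scale as Z², so the effective Rydberg energy is 13.6 × 16 = 217.6 eV.
ΔE = 217.6 × (1/2² − 1/3²) = 217.6 × 0.1389 = 30.22 eV.
λ = hc/ΔE = 1240 / 30.22 = 41.03 nm.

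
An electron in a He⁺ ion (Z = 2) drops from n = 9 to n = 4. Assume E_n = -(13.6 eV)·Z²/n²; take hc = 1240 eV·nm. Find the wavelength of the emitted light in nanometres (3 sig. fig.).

454 nm

For Z = 2 the level energies scale as Z², so the effective Rydberg energy is 13.6 × 4 = 54.40 eV.
ΔE = 54.40 × (1/4² − 1/9²) = 54.40 × 0.05015 = 2.728 eV.
λ = hc/ΔE = 1240 / 2.728 = 454 nm.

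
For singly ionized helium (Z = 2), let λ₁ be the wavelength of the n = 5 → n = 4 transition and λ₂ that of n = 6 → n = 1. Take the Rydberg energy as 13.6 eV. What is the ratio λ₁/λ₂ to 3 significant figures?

λ ∝ 1/ΔE ∝ 1/(1/n_f² − 1/n_i²), and the Z² and hc factors cancel in the ratio.
λ₁/λ₂ = (1/1² − 1/6²)/(1/4² − 1/5²) = 0.9722/0.02250 = 43.2.

43.2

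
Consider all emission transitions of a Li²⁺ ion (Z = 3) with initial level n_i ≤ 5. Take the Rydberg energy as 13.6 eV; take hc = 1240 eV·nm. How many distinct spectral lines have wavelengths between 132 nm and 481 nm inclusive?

3

Enumerate all n_i → n_f pairs with 1 ≤ n_f < n_i ≤ 5 and compute λ = 1240 / [13.6·9·(1/n_f² − 1/n_i²)].
Lines falling in [132, 481] nm: 5→3 (142.5 nm), 4→3 (208.4 nm), 5→4 (450.3 nm).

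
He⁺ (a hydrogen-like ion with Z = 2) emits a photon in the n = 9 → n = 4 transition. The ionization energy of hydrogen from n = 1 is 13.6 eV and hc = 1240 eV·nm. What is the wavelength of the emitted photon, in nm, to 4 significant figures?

454.5 nm

For Z = 2 the level energies scale as Z², so the effective Rydberg energy is 13.6 × 4 = 54.40 eV.
ΔE = 54.40 × (1/4² − 1/9²) = 54.40 × 0.05015 = 2.728 eV.
λ = hc/ΔE = 1240 / 2.728 = 454.5 nm.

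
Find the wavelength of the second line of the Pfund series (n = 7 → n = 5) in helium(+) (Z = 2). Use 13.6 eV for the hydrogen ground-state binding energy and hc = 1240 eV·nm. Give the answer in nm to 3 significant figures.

The Pfund series terminates on n_f = 5; the second line has n_i = 5+2 = 7.
ΔE = 54.40 × (1/5² − 1/7²) = 1.066 eV.
λ = 1240 / 1.066 = 1160 nm.

1160 nm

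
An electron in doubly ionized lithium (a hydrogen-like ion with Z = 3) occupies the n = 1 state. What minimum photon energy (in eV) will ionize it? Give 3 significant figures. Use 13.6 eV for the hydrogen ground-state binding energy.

122 eV

E_n = −13.6 Z²/n² = −122.4/n² eV for Z = 3.
E_1 = −122.4/1 = −122 eV, so ionization (to E = 0) requires 122 eV.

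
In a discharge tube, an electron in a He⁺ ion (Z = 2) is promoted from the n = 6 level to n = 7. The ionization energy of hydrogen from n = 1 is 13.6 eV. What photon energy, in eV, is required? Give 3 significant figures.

0.401 eV

The Bohr energies scale as Z², so for Z = 2: E_n = −54.40/n² eV.
E_7 = −54.40/49 = −1.110 eV and E_6 = −54.40/36 = −1.511 eV.
The photon energy is |E_7 − E_6| = 0.401 eV.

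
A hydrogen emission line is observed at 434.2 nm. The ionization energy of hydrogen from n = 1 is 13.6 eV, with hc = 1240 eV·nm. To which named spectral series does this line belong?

ΔE = 1240/434.2 = 2.856 eV.
This matches 13.6 × (1/2² − 1/5²), so n_f = 2: the Balmer series.

Balmer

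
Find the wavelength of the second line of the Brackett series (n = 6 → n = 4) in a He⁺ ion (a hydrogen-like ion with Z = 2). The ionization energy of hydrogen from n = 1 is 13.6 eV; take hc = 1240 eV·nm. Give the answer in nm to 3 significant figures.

656 nm

The Brackett series terminates on n_f = 4; the second line has n_i = 4+2 = 6.
ΔE = 54.40 × (1/4² − 1/6²) = 1.889 eV.
λ = 1240 / 1.889 = 656 nm.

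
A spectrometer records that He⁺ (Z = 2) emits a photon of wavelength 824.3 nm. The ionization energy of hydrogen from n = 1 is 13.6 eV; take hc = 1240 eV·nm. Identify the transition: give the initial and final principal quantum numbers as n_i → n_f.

The photon energy is ΔE = hc/λ = 1240 / 824.3 = 1.504 eV.
With Z = 2, ΔE = 54.40 × (1/n_f² − 1/n_i²), so 1/n_f² − 1/n_i² = 0.02765.
Trying n_f = 5 gives 1/n_i² = 0.01235, i.e. n_i ≈ 9; this pair matches.

n_i = 9, n_f = 5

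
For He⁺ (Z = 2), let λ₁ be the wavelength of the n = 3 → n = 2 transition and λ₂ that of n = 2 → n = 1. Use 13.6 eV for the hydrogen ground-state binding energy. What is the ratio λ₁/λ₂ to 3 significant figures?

λ ∝ 1/ΔE ∝ 1/(1/n_f² − 1/n_i²), and the Z² and hc factors cancel in the ratio.
λ₁/λ₂ = (1/1² − 1/2²)/(1/2² − 1/3²) = 0.7500/0.1389 = 5.40.

5.40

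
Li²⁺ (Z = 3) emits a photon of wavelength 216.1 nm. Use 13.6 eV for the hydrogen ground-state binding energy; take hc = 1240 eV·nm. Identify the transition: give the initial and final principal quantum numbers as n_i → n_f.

The photon energy is ΔE = hc/λ = 1240 / 216.1 = 5.738 eV.
With Z = 3, ΔE = 122.4 × (1/n_f² − 1/n_i²), so 1/n_f² − 1/n_i² = 0.04688.
Trying n_f = 4 gives 1/n_i² = 0.01562, i.e. n_i ≈ 8; this pair matches.

n_i = 8, n_f = 4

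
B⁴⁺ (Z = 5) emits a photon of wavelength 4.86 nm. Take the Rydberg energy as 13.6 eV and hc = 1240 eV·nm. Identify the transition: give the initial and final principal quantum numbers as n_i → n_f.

The photon energy is ΔE = hc/λ = 1240 / 4.86 = 255.1 eV.
With Z = 5, ΔE = 340.0 × (1/n_f² − 1/n_i²), so 1/n_f² − 1/n_i² = 0.7504.
Trying n_f = 1 gives 1/n_i² = 0.2496, i.e. n_i ≈ 2; this pair matches.

n_i = 2, n_f = 1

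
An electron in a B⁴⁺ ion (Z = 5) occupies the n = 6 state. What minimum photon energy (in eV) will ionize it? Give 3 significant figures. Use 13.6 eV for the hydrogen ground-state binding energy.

9.44 eV

E_n = −13.6 Z²/n² = −340.0/n² eV for Z = 5.
E_6 = −340.0/36 = −9.44 eV, so ionization (to E = 0) requires 9.44 eV.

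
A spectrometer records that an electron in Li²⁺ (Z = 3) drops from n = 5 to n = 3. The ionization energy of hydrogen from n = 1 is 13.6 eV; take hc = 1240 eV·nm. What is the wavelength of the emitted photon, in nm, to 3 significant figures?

142 nm

For Z = 3 the level energies scale as Z², so the effective Rydberg energy is 13.6 × 9 = 122.4 eV.
ΔE = 122.4 × (1/3² − 1/5²) = 122.4 × 0.07111 = 8.704 eV.
λ = hc/ΔE = 1240 / 8.704 = 142 nm.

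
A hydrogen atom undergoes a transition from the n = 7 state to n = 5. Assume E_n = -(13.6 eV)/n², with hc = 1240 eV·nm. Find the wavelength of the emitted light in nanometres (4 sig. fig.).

4654 nm

ΔE = 13.60 × (1/5² − 1/7²) = 13.60 × 0.01959 = 0.2664 eV.
λ = hc/ΔE = 1240 / 0.2664 = 4654 nm.
This line belongs to the Pfund series.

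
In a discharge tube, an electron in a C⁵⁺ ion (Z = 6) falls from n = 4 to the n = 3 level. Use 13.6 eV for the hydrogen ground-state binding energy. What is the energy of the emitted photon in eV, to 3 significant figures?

23.8 eV

The Bohr energies scale as Z², so for Z = 6: E_n = −489.6/n² eV.
E_4 = −489.6/16 = −30.60 eV and E_3 = −489.6/9 = −54.40 eV.
The photon energy is |E_4 − E_3| = 23.8 eV.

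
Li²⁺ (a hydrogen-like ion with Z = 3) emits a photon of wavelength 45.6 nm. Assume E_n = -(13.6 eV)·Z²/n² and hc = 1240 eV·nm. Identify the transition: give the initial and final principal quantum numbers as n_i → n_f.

The photon energy is ΔE = hc/λ = 1240 / 45.6 = 27.19 eV.
With Z = 3, ΔE = 122.4 × (1/n_f² − 1/n_i²), so 1/n_f² − 1/n_i² = 0.2222.
Trying n_f = 2 gives 1/n_i² = 0.02784, i.e. n_i ≈ 6; this pair matches.

n_i = 6, n_f = 2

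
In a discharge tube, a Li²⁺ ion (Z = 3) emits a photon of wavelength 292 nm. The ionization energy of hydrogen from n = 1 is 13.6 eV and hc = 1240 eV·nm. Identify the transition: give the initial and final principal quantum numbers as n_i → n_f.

The photon energy is ΔE = hc/λ = 1240 / 292 = 4.247 eV.
With Z = 3, ΔE = 122.4 × (1/n_f² − 1/n_i²), so 1/n_f² − 1/n_i² = 0.03469.
Trying n_f = 4 gives 1/n_i² = 0.02781, i.e. n_i ≈ 6; this pair matches.

n_i = 6, n_f = 4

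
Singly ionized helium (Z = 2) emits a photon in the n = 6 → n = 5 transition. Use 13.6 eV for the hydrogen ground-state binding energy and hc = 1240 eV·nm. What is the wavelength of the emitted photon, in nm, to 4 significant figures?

1865 nm

For Z = 2 the level energies scale as Z², so the effective Rydberg energy is 13.6 × 4 = 54.40 eV.
ΔE = 54.40 × (1/5² − 1/6²) = 54.40 × 0.01222 = 0.6649 eV.
λ = hc/ΔE = 1240 / 0.6649 = 1865 nm.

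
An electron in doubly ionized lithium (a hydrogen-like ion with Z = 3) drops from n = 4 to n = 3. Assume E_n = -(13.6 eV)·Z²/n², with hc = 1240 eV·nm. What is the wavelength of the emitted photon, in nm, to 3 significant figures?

For Z = 3 the level energies scale as Z², so the effective Rydberg energy is 13.6 × 9 = 122.4 eV.
ΔE = 122.4 × (1/3² − 1/4²) = 122.4 × 0.04861 = 5.950 eV.
λ = hc/ΔE = 1240 / 5.950 = 208 nm.

208 nm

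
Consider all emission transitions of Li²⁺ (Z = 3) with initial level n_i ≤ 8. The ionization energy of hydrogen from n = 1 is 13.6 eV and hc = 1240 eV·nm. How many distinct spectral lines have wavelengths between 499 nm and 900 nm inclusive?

3

Enumerate all n_i → n_f pairs with 1 ≤ n_f < n_i ≤ 8 and compute λ = 1240 / [13.6·9·(1/n_f² − 1/n_i²)].
Lines falling in [499, 900] nm: 7→5 (517.1 nm), 6→5 (828.9 nm), 8→6 (833.6 nm).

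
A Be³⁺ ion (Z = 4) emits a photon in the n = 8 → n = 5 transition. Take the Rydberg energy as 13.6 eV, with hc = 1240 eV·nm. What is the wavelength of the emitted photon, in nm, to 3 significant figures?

For Z = 4 the level energies scale as Z², so the effective Rydberg energy is 13.6 × 16 = 217.6 eV.
ΔE = 217.6 × (1/5² − 1/8²) = 217.6 × 0.02438 = 5.304 eV.
λ = hc/ΔE = 1240 / 5.304 = 234 nm.

234 nm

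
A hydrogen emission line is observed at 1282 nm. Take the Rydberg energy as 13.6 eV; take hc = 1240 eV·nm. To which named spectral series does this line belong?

Paschen

ΔE = 1240/1282 = 0.9672 eV.
This matches 13.6 × (1/3² − 1/5²), so n_f = 3: the Paschen series.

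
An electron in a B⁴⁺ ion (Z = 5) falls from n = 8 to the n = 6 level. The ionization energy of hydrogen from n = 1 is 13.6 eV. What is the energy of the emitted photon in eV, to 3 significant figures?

4.13 eV

The Bohr energies scale as Z², so for Z = 5: E_n = −340.0/n² eV.
E_8 = −340.0/64 = −5.313 eV and E_6 = −340.0/36 = −9.444 eV.
The photon energy is |E_8 − E_6| = 4.13 eV.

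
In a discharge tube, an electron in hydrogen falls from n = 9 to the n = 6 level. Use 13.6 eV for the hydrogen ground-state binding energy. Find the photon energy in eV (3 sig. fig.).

E_9 = −13.60/81 = −0.1679 eV and E_6 = −13.60/36 = −0.3778 eV.
The photon energy is |E_9 − E_6| = 0.210 eV.

0.210 eV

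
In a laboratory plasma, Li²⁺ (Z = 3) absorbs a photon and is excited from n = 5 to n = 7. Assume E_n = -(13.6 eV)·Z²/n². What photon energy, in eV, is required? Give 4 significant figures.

2.398 eV

The Bohr energies scale as Z², so for Z = 3: E_n = −122.4/n² eV.
E_7 = −122.4/49 = −2.498 eV and E_5 = −122.4/25 = −4.896 eV.
The photon energy is |E_7 − E_5| = 2.398 eV.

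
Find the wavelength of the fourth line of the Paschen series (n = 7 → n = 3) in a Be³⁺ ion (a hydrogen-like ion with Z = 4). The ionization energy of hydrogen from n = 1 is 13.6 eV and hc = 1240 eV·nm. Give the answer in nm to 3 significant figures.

The Paschen series terminates on n_f = 3; the fourth line has n_i = 3+4 = 7.
ΔE = 217.6 × (1/3² − 1/7²) = 19.74 eV.
λ = 1240 / 19.74 = 62.8 nm.

62.8 nm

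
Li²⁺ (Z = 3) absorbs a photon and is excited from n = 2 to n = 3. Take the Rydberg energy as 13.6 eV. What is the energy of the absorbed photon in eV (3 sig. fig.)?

The Bohr energies scale as Z², so for Z = 3: E_n = −122.4/n² eV.
E_3 = −122.4/9 = −13.60 eV and E_2 = −122.4/4 = −30.60 eV.
The photon energy is |E_3 − E_2| = 17.0 eV.

17.0 eV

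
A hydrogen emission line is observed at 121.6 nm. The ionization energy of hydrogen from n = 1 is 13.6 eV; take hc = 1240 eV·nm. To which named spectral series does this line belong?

ΔE = 1240/121.6 = 10.20 eV.
This matches 13.6 × (1/1² − 1/2²), so n_f = 1: the Lyman series.

Lyman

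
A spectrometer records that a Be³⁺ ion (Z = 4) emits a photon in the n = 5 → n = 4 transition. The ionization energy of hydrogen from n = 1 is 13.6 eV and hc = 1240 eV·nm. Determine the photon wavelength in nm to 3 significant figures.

For Z = 4 the level energies scale as Z², so the effective Rydberg energy is 13.6 × 16 = 217.6 eV.
ΔE = 217.6 × (1/4² − 1/5²) = 217.6 × 0.02250 = 4.896 eV.
λ = hc/ΔE = 1240 / 4.896 = 253 nm.

253 nm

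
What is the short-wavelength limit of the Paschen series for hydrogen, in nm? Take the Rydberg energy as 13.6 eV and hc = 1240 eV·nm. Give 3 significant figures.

The Paschen series has lower level n_f = 3; the series limit corresponds to n_i → ∞.
ΔE_max = 13.6 × 1 / 3² = 1.511 eV.
λ_min = 1240 / 1.511 = 821 nm.

821 nm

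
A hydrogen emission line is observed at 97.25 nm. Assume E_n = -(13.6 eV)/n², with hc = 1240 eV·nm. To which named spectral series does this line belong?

ΔE = 1240/97.25 = 12.75 eV.
This matches 13.6 × (1/1² − 1/4²), so n_f = 1: the Lyman series.

Lyman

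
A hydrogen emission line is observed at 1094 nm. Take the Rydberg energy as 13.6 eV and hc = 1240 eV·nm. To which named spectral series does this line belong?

ΔE = 1240/1094 = 1.133 eV.
This matches 13.6 × (1/3² − 1/6²), so n_f = 3: the Paschen series.

Paschen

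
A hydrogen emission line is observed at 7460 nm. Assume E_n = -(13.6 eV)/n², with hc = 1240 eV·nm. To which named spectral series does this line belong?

Pfund

ΔE = 1240/7460 = 0.1662 eV.
This matches 13.6 × (1/5² − 1/6²), so n_f = 5: the Pfund series.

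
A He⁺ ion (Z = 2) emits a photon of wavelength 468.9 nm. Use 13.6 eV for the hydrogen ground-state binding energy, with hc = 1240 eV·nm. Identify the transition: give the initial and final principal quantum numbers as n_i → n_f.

n_i = 4, n_f = 3

The photon energy is ΔE = hc/λ = 1240 / 468.9 = 2.644 eV.
With Z = 2, ΔE = 54.40 × (1/n_f² − 1/n_i²), so 1/n_f² − 1/n_i² = 0.04861.
Trying n_f = 3 gives 1/n_i² = 0.06250, i.e. n_i ≈ 4; this pair matches.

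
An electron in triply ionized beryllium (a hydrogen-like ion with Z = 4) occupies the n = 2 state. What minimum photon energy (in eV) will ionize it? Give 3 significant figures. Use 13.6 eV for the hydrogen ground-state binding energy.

E_n = −13.6 Z²/n² = −217.6/n² eV for Z = 4.
E_2 = −217.6/4 = −54.4 eV, so ionization (to E = 0) requires 54.4 eV.

54.4 eV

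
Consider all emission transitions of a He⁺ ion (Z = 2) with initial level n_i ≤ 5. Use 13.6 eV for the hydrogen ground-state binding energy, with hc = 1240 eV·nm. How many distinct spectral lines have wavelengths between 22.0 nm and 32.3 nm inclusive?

4

Enumerate all n_i → n_f pairs with 1 ≤ n_f < n_i ≤ 5 and compute λ = 1240 / [13.6·4·(1/n_f² − 1/n_i²)].
Lines falling in [22.0, 32.3] nm: 5→1 (23.74 nm), 4→1 (24.31 nm), 3→1 (25.64 nm), 2→1 (30.39 nm).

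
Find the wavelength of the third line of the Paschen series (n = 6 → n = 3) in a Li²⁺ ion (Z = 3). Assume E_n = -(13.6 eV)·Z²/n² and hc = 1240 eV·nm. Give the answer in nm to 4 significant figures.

121.6 nm

The Paschen series terminates on n_f = 3; the third line has n_i = 3+3 = 6.
ΔE = 122.4 × (1/3² − 1/6²) = 10.20 eV.
λ = 1240 / 10.20 = 121.6 nm.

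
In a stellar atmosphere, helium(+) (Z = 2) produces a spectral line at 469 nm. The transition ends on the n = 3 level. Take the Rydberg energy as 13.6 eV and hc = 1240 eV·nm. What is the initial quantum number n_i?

n_i = 4

The photon energy is ΔE = hc/λ = 1240 / 469 = 2.644 eV.
With Z = 2, ΔE = 54.40 × (1/n_f² − 1/n_i²), so 1/n_f² − 1/n_i² = 0.04860.
With n_f = 3: 1/n_i² = 1/9 − 0.04860 = 0.06251, so n_i ≈ 4.00.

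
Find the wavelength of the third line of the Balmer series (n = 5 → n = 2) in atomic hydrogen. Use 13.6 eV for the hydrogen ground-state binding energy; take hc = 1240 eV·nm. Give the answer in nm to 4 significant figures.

The Balmer series terminates on n_f = 2; the third line has n_i = 2+3 = 5.
ΔE = 13.60 × (1/2² − 1/5²) = 2.856 eV.
λ = 1240 / 2.856 = 434.2 nm.

434.2 nm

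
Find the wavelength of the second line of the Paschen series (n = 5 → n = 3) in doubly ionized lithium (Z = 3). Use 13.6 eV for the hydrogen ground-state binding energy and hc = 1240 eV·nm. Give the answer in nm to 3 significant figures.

The Paschen series terminates on n_f = 3; the second line has n_i = 3+2 = 5.
ΔE = 122.4 × (1/3² − 1/5²) = 8.704 eV.
λ = 1240 / 8.704 = 142 nm.

142 nm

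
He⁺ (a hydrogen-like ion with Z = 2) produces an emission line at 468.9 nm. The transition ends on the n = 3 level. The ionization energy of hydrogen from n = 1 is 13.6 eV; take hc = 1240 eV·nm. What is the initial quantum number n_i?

The photon energy is ΔE = hc/λ = 1240 / 468.9 = 2.644 eV.
With Z = 2, ΔE = 54.40 × (1/n_f² − 1/n_i²), so 1/n_f² − 1/n_i² = 0.04861.
With n_f = 3: 1/n_i² = 1/9 − 0.04861 = 0.06250, so n_i ≈ 4.00.

n_i = 4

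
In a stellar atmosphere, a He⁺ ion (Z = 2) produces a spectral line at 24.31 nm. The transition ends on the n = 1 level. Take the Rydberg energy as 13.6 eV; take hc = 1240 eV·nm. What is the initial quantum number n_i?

The photon energy is ΔE = hc/λ = 1240 / 24.31 = 51.01 eV.
With Z = 2, ΔE = 54.40 × (1/n_f² − 1/n_i²), so 1/n_f² − 1/n_i² = 0.9376.
With n_f = 1: 1/n_i² = 1/1 − 0.9376 = 0.06236, so n_i ≈ 4.00.

n_i = 4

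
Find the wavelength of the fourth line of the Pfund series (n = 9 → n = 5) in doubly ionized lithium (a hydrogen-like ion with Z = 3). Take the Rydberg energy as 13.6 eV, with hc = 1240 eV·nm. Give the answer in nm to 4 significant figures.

366.3 nm

The Pfund series terminates on n_f = 5; the fourth line has n_i = 5+4 = 9.
ΔE = 122.4 × (1/5² − 1/9²) = 3.385 eV.
λ = 1240 / 3.385 = 366.3 nm.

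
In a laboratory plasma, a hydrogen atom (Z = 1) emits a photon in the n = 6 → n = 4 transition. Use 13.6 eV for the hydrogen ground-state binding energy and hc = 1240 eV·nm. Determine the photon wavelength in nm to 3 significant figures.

2630 nm

ΔE = 13.60 × (1/4² − 1/6²) = 13.60 × 0.03472 = 0.4722 eV.
λ = hc/ΔE = 1240 / 0.4722 = 2630 nm.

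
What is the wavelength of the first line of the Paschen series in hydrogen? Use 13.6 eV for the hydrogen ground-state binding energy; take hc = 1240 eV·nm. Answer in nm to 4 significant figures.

1876 nm

The Paschen series terminates on n_f = 3; the first line has n_i = 3+1 = 4.
ΔE = 13.60 × (1/3² − 1/4²) = 0.6611 eV.
λ = 1240 / 0.6611 = 1876 nm.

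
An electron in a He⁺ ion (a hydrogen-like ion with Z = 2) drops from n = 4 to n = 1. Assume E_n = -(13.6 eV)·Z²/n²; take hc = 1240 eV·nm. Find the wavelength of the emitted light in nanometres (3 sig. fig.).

24.3 nm

For Z = 2 the level energies scale as Z², so the effective Rydberg energy is 13.6 × 4 = 54.40 eV.
ΔE = 54.40 × (1/1² − 1/4²) = 54.40 × 0.9375 = 51.00 eV.
λ = hc/ΔE = 1240 / 51.00 = 24.3 nm.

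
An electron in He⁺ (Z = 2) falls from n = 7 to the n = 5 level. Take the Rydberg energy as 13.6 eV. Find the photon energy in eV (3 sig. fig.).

1.07 eV

The Bohr energies scale as Z², so for Z = 2: E_n = −54.40/n² eV.
E_7 = −54.40/49 = −1.110 eV and E_5 = −54.40/25 = −2.176 eV.
The photon energy is |E_7 − E_5| = 1.07 eV.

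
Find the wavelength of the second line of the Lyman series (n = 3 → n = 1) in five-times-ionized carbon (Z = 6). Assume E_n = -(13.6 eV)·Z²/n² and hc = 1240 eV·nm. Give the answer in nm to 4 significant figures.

2.849 nm

The Lyman series terminates on n_f = 1; the second line has n_i = 1+2 = 3.
ΔE = 489.6 × (1/1² − 1/3²) = 435.2 eV.
λ = 1240 / 435.2 = 2.849 nm.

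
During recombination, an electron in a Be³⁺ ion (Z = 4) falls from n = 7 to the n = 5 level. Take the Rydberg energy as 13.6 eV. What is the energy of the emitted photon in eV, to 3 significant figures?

4.26 eV

The Bohr energies scale as Z², so for Z = 4: E_n = −217.6/n² eV.
E_7 = −217.6/49 = −4.441 eV and E_5 = −217.6/25 = −8.704 eV.
The photon energy is |E_7 − E_5| = 4.26 eV.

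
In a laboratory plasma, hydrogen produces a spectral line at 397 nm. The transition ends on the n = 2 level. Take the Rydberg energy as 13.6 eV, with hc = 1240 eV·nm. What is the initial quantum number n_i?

n_i = 7

The photon energy is ΔE = hc/λ = 1240 / 397 = 3.123 eV.
With Z = 1, ΔE = 13.60 × (1/n_f² − 1/n_i²), so 1/n_f² − 1/n_i² = 0.2297.
With n_f = 2: 1/n_i² = 1/4 − 0.2297 = 0.02034, so n_i ≈ 7.01.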